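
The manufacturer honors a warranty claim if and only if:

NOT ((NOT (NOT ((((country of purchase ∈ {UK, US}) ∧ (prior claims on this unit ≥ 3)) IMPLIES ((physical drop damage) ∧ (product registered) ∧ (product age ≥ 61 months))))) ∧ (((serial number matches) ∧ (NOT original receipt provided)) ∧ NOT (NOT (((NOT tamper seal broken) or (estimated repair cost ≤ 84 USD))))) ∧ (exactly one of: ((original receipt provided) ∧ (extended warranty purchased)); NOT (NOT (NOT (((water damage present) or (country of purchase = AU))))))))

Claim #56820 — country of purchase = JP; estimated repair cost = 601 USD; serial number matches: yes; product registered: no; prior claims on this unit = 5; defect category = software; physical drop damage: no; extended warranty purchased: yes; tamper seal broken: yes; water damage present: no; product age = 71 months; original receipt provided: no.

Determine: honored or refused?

Atomic conditions:
  country of purchase ∈ {UK, US}: JP is not in the set → false
  prior claims on this unit ≥ 3: 5 ≥ 3 is true
  physical drop damage: no → false
  product registered: no → false
  product age ≥ 61 months: 71 ≥ 61 is true
  serial number matches: yes → true
  NOT original receipt provided: no → true
  NOT tamper seal broken: yes → false
  estimated repair cost ≤ 84 USD: 601 ≤ 84 is false
  original receipt provided: no → false
  extended warranty purchased: yes → true
  water damage present: no → false
  country of purchase = AU: JP == AU is false
Combine:
[1.1.1.1.1] false AND true = false
[1.1.1.1.2] false AND false AND true = false
[1.1.1.1] false → false (antecedent false ⇒ implication holds) = true
[1.1.1] NOT true = false
[1.1] NOT false = true
[1.2.1] true AND true = true
[1.2.2.1.1] false OR false = false
[1.2.2.1] NOT false = true
[1.2.2] NOT true = false
[1.2] true AND false = false
[1.3.1] false AND true = false
[1.3.2.1.1.1] false OR false = false
[1.3.2.1.1] NOT false = true
[1.3.2.1] NOT true = false
[1.3.2] NOT false = true
[1.3] exactly-one(false, true) = true
[1] true AND false AND true = false
[root] NOT false = true
Overall: true → honored

Honored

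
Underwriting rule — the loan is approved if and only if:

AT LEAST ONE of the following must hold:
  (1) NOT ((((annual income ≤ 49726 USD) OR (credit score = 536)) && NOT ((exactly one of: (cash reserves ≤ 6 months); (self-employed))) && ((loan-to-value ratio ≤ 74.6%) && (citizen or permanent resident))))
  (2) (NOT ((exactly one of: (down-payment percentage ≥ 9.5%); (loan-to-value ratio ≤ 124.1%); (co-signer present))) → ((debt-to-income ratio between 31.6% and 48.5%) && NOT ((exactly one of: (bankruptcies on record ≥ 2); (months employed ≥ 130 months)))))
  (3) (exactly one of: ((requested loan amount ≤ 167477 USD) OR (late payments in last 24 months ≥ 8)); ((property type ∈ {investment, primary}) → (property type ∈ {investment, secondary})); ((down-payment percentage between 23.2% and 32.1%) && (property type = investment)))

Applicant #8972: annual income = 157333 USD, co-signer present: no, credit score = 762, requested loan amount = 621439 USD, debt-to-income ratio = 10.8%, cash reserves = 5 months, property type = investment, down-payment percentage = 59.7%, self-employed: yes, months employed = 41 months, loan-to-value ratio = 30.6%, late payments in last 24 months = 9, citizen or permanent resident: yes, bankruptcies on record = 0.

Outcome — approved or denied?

Approved

Atomic conditions:
  annual income ≤ 49726 USD: 157333 ≤ 49726 is false
  credit score = 536: 762 == 536 is false
  cash reserves ≤ 6 months: 5 ≤ 6 is true
  self-employed: yes → true
  loan-to-value ratio ≤ 74.6%: 30.6 ≤ 74.6 is true
  citizen or permanent resident: yes → true
  down-payment percentage ≥ 9.5%: 59.7 ≥ 9.5 is true
  loan-to-value ratio ≤ 124.1%: 30.6 ≤ 124.1 is true
  co-signer present: no → false
  debt-to-income ratio between 31.6% and 48.5%: 10.8 in [31.6, 48.5] is false
  bankruptcies on record ≥ 2: 0 ≥ 2 is false
  months employed ≥ 130 months: 41 ≥ 130 is false
  requested loan amount ≤ 167477 USD: 621439 ≤ 167477 is false
  late payments in last 24 months ≥ 8: 9 ≥ 8 is true
  property type ∈ {investment, primary}: investment is in the set → true
  property type ∈ {investment, secondary}: investment is in the set → true
  down-payment percentage between 23.2% and 32.1%: 59.7 in [23.2, 32.1] is false
  property type = investment: investment == investment is true
Combine:
[1.1.1] false OR false = false
[1.1.2.1] exactly-one(true, true) = false
[1.1.2] NOT false = true
[1.1.3] true AND true = true
[1.1] false AND true AND true = false
[1] NOT false = true
[2.1.1] exactly-one(true, true, false) = false
[2.1] NOT false = true
[2.2.2.1] exactly-one(false, false) = false
[2.2.2] NOT false = true
[2.2] false AND true = false
[2] true → false = false
[3.1] false OR true = true
[3.2] true → true = true
[3.3] false AND true = false
[3] exactly-one(true, true, false) = false
[root] true OR false OR false = true
Overall: true → approved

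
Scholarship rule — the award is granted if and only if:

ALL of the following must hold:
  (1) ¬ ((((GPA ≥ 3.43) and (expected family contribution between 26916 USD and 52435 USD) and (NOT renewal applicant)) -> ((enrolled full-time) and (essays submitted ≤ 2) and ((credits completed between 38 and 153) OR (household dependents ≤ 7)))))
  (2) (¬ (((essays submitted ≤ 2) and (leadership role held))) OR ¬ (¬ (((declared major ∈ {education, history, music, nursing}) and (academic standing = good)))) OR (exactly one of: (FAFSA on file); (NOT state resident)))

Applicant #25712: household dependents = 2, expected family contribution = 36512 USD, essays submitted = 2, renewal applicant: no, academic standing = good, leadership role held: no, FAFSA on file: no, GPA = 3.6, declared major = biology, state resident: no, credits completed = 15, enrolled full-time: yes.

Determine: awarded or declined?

Atomic conditions:
  GPA ≥ 3.43: 3.6 ≥ 3.43 is true
  expected family contribution between 26916 USD and 52435 USD: 36512 in [26916, 52435] is true
  NOT renewal applicant: no → true
  enrolled full-time: yes → true
  essays submitted ≤ 2: 2 ≤ 2 is true
  credits completed between 38 and 153: 15 in [38, 153] is false
  household dependents ≤ 7: 2 ≤ 7 is true
  leadership role held: no → false
  declared major ∈ {education, history, music, nursing}: biology is not in the set → false
  academic standing = good: good == good is true
  FAFSA on file: no → false
  NOT state resident: no → true
Combine:
[1.1.1] true AND true AND true = true
[1.1.2.3] false OR true = true
[1.1.2] true AND true AND true = true
[1.1] true → true = true
[1] NOT true = false
[2.1.1] true AND false = false
[2.1] NOT false = true
[2.2.1.1] false AND true = false
[2.2.1] NOT false = true
[2.2] NOT true = false
[2.3] exactly-one(false, true) = true
[2] true OR false OR true = true
[root] false AND true = false
Overall: false → declined

Declined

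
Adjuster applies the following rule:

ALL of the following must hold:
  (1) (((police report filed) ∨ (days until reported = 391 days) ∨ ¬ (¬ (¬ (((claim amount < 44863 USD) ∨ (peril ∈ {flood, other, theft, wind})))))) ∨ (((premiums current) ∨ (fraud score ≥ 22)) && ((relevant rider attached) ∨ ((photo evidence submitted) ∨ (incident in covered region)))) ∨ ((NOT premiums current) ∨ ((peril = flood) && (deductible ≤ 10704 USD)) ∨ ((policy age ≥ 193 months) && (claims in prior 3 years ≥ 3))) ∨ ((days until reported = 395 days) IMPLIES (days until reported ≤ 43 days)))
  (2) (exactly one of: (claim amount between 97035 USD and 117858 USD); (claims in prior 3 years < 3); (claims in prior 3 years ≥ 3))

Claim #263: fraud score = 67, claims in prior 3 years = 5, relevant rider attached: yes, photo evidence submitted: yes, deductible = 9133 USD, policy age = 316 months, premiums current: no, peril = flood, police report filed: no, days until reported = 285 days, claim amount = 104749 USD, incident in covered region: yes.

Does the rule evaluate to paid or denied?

Denied

Atomic conditions:
  police report filed: no → false
  days until reported = 391 days: 285 == 391 is false
  claim amount < 44863 USD: 104749 < 44863 is false
  peril ∈ {flood, other, theft, wind}: flood is in the set → true
  premiums current: no → false
  fraud score ≥ 22: 67 ≥ 22 is true
  relevant rider attached: yes → true
  photo evidence submitted: yes → true
  incident in covered region: yes → true
  NOT premiums current: no → true
  peril = flood: flood == flood is true
  deductible ≤ 10704 USD: 9133 ≤ 10704 is true
  policy age ≥ 193 months: 316 ≥ 193 is true
  claims in prior 3 years ≥ 3: 5 ≥ 3 is true
  days until reported = 395 days: 285 == 395 is false
  days until reported ≤ 43 days: 285 ≤ 43 is false
  claim amount between 97035 USD and 117858 USD: 104749 in [97035, 117858] is true
  claims in prior 3 years < 3: 5 < 3 is false
Combine:
[1.1.3.1.1.1] false OR true = true
[1.1.3.1.1] NOT true = false
[1.1.3.1] NOT false = true
[1.1.3] NOT true = false
[1.1] false OR false OR false = false
[1.2.1] false OR true = true
[1.2.2.2] true OR true = true
[1.2.2] true OR true = true
[1.2] true AND true = true
[1.3.2] true AND true = true
[1.3.3] true AND true = true
[1.3] true OR true OR true = true
[1.4] false → false (antecedent false ⇒ implication holds) = true
[1] false OR true OR true OR true = true
[2] exactly-one(true, false, true) = false
[root] true AND false = false
Overall: false → denied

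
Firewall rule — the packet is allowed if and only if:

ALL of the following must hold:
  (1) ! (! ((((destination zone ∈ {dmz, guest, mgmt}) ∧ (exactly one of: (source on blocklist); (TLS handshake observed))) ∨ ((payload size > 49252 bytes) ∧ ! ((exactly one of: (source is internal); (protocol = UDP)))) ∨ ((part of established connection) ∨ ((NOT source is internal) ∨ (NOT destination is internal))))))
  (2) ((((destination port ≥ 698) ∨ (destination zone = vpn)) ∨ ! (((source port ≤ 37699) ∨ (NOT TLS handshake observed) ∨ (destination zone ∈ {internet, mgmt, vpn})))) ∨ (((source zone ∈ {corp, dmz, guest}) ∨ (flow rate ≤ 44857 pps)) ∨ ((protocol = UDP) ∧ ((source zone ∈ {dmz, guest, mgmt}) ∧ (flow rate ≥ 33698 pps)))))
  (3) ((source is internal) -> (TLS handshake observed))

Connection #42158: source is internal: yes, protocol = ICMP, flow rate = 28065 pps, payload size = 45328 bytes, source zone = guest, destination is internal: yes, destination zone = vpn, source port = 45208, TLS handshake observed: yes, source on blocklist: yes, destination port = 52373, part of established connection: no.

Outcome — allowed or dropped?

Dropped

Atomic conditions:
  destination zone ∈ {dmz, guest, mgmt}: vpn is not in the set → false
  source on blocklist: yes → true
  TLS handshake observed: yes → true
  payload size > 49252 bytes: 45328 > 49252 is false
  source is internal: yes → true
  protocol = UDP: ICMP == UDP is false
  part of established connection: no → false
  NOT source is internal: yes → false
  NOT destination is internal: yes → false
  destination port ≥ 698: 52373 ≥ 698 is true
  destination zone = vpn: vpn == vpn is true
  source port ≤ 37699: 45208 ≤ 37699 is false
  NOT TLS handshake observed: yes → false
  destination zone ∈ {internet, mgmt, vpn}: vpn is in the set → true
  source zone ∈ {corp, dmz, guest}: guest is in the set → true
  flow rate ≤ 44857 pps: 28065 ≤ 44857 is true
  source zone ∈ {dmz, guest, mgmt}: guest is in the set → true
  flow rate ≥ 33698 pps: 28065 ≥ 33698 is false
Combine:
[1.1.1.1.2] exactly-one(true, true) = false
[1.1.1.1] false AND false = false
[1.1.1.2.2.1] exactly-one(true, false) = true
[1.1.1.2.2] NOT true = false
[1.1.1.2] false AND false = false
[1.1.1.3.2] false OR false = false
[1.1.1.3] false OR false = false
[1.1.1] false OR false OR false = false
[1.1] NOT false = true
[1] NOT true = false
[2.1.1] true OR true = true
[2.1.2.1] false OR false OR true = true
[2.1.2] NOT true = false
[2.1] true OR false = true
[2.2.1] true OR true = true
[2.2.2.2] true AND false = false
[2.2.2] false AND false = false
[2.2] true OR false = true
[2] true OR true = true
[3] true → true = true
[root] false AND true AND true = false
Overall: false → dropped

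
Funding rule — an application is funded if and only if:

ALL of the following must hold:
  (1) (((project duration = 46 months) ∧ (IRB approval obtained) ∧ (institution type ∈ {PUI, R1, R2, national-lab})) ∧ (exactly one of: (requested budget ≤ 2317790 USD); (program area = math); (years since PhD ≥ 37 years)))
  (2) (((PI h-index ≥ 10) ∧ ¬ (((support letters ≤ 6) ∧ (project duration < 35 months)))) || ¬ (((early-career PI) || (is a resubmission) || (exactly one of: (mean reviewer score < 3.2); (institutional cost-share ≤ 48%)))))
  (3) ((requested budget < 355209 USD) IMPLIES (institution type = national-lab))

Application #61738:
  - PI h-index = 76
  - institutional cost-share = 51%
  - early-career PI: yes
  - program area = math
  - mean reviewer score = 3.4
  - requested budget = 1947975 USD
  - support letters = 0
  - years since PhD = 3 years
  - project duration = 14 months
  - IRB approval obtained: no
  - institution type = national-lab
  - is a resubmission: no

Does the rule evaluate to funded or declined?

Atomic conditions:
  project duration = 46 months: 14 == 46 is false
  IRB approval obtained: no → false
  institution type ∈ {PUI, R1, R2, national-lab}: national-lab is in the set → true
  requested budget ≤ 2317790 USD: 1947975 ≤ 2317790 is true
  program area = math: math == math is true
  years since PhD ≥ 37 years: 3 ≥ 37 is false
  PI h-index ≥ 10: 76 ≥ 10 is true
  support letters ≤ 6: 0 ≤ 6 is true
  project duration < 35 months: 14 < 35 is true
  early-career PI: yes → true
  is a resubmission: no → false
  mean reviewer score < 3.2: 3.4 < 3.2 is false
  institutional cost-share ≤ 48%: 51 ≤ 48 is false
  requested budget < 355209 USD: 1947975 < 355209 is false
  institution type = national-lab: national-lab == national-lab is true
Combine:
[1.1] false AND false AND true = false
[1.2] exactly-one(true, true, false) = false
[1] false AND false = false
[2.1.2.1] true AND true = true
[2.1.2] NOT true = false
[2.1] true AND false = false
[2.2.1.3] exactly-one(false, false) = false
[2.2.1] true OR false OR false = true
[2.2] NOT true = false
[2] false OR false = false
[3] false → true (antecedent false ⇒ implication holds) = true
[root] false AND false AND true = false
Overall: false → declined

Declined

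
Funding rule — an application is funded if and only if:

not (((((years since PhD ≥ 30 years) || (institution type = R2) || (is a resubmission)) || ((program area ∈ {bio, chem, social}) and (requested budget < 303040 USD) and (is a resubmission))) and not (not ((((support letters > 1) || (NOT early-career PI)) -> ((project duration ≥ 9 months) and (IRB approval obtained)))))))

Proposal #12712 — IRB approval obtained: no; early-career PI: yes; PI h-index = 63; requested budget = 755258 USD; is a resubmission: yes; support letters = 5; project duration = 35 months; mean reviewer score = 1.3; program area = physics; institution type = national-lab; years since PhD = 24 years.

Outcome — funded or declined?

Funded

Atomic conditions:
  years since PhD ≥ 30 years: 24 ≥ 30 is false
  institution type = R2: national-lab == R2 is false
  is a resubmission: yes → true
  program area ∈ {bio, chem, social}: physics is not in the set → false
  requested budget < 303040 USD: 755258 < 303040 is false
  support letters > 1: 5 > 1 is true
  NOT early-career PI: yes → false
  project duration ≥ 9 months: 35 ≥ 9 is true
  IRB approval obtained: no → false
Combine:
[1.1.1] false OR false OR true = true
[1.1.2] false AND false AND true = false
[1.1] true OR false = true
[1.2.1.1.1] true OR false = true
[1.2.1.1.2] true AND false = false
[1.2.1.1] true → false = false
[1.2.1] NOT false = true
[1.2] NOT true = false
[1] true AND false = false
[root] NOT false = true
Overall: true → funded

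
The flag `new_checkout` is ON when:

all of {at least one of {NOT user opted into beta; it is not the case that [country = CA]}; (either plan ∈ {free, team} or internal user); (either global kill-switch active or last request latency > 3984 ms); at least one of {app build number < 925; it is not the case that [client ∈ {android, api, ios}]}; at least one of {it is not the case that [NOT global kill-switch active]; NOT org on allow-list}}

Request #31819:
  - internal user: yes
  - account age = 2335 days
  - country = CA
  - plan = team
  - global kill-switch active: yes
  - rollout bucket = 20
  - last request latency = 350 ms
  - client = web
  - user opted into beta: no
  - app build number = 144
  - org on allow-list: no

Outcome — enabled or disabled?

Enabled

Atomic conditions:
  NOT user opted into beta: no → true
  country = CA: CA == CA is true
  plan ∈ {free, team}: team is in the set → true
  internal user: yes → true
  global kill-switch active: yes → true
  last request latency > 3984 ms: 350 > 3984 is false
  app build number < 925: 144 < 925 is true
  client ∈ {android, api, ios}: web is not in the set → false
  NOT global kill-switch active: yes → false
  NOT org on allow-list: no → true
Combine:
[1.2] NOT true = false
[1] true OR false = true
[2] true OR true = true
[3] true OR false = true
[4.2] NOT false = true
[4] true OR true = true
[5.1] NOT false = true
[5] true OR true = true
[root] true AND true AND true AND true AND true = true
Overall: true → enabled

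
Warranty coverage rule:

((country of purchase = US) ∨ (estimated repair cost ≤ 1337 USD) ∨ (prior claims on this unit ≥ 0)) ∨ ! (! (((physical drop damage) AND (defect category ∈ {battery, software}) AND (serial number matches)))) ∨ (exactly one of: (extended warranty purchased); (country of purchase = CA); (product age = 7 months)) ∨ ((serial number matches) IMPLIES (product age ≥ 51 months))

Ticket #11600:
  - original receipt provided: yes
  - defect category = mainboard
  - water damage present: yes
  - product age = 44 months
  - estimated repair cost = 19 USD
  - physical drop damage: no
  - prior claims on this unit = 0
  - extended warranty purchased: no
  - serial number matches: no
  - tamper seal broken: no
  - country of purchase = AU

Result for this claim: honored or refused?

Atomic conditions:
  country of purchase = US: AU == US is false
  estimated repair cost ≤ 1337 USD: 19 ≤ 1337 is true
  prior claims on this unit ≥ 0: 0 ≥ 0 is true
  physical drop damage: no → false
  defect category ∈ {battery, software}: mainboard is not in the set → false
  serial number matches: no → false
  extended warranty purchased: no → false
  country of purchase = CA: AU == CA is false
  product age = 7 months: 44 == 7 is false
  product age ≥ 51 months: 44 ≥ 51 is false
Combine:
[1] false OR true OR true = true
[2.1.1] false AND false AND false = false
[2.1] NOT false = true
[2] NOT true = false
[3] exactly-one(false, false, false) = false
[4] false → false (antecedent false ⇒ implication holds) = true
[root] true OR false OR false OR true = true
Overall: true → honored

Honored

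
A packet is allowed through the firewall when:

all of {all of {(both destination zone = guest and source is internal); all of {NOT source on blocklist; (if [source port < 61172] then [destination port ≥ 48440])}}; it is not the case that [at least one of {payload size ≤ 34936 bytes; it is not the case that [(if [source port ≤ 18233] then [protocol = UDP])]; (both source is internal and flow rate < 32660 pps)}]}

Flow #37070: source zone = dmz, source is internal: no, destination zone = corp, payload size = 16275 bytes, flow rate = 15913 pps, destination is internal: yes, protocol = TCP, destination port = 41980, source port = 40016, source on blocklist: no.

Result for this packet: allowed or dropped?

Dropped

Atomic conditions:
  destination zone = guest: corp == guest is false
  source is internal: no → false
  NOT source on blocklist: no → true
  source port < 61172: 40016 < 61172 is true
  destination port ≥ 48440: 41980 ≥ 48440 is false
  payload size ≤ 34936 bytes: 16275 ≤ 34936 is true
  source port ≤ 18233: 40016 ≤ 18233 is false
  protocol = UDP: TCP == UDP is false
  flow rate < 32660 pps: 15913 < 32660 is true
Combine:
[1.1] false AND false = false
[1.2.2] true → false = false
[1.2] true AND false = false
[1] false AND false = false
[2.1.2.1] false → false (antecedent false ⇒ implication holds) = true
[2.1.2] NOT true = false
[2.1.3] false AND true = false
[2.1] true OR false OR false = true
[2] NOT true = false
[root] false AND false = false
Overall: false → dropped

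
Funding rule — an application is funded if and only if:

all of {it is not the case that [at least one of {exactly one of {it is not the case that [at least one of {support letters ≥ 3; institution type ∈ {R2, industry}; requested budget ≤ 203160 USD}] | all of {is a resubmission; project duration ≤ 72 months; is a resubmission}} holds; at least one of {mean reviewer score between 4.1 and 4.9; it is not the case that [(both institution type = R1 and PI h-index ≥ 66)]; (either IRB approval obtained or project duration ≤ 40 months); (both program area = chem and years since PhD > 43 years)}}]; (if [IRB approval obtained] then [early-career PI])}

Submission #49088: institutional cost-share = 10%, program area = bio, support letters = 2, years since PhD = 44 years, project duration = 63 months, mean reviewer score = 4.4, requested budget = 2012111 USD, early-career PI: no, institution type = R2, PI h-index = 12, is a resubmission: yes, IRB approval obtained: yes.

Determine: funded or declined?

Atomic conditions:
  support letters ≥ 3: 2 ≥ 3 is false
  institution type ∈ {R2, industry}: R2 is in the set → true
  requested budget ≤ 203160 USD: 2012111 ≤ 203160 is false
  is a resubmission: yes → true
  project duration ≤ 72 months: 63 ≤ 72 is true
  mean reviewer score between 4.1 and 4.9: 4.4 in [4.1, 4.9] is true
  institution type = R1: R2 == R1 is false
  PI h-index ≥ 66: 12 ≥ 66 is false
  IRB approval obtained: yes → true
  project duration ≤ 40 months: 63 ≤ 40 is false
  program area = chem: bio == chem is false
  years since PhD > 43 years: 44 > 43 is true
  early-career PI: no → false
Combine:
[1.1.1.1.1] false OR true OR false = true
[1.1.1.1] NOT true = false
[1.1.1.2] true AND true AND true = true
[1.1.1] exactly-one(false, true) = true
[1.1.2.2.1] false AND false = false
[1.1.2.2] NOT false = true
[1.1.2.3] true OR false = true
[1.1.2.4] false AND true = false
[1.1.2] true OR true OR true OR false = true
[1.1] true OR true = true
[1] NOT true = false
[2] true → false = false
[root] false AND false = false
Overall: false → declined

Declined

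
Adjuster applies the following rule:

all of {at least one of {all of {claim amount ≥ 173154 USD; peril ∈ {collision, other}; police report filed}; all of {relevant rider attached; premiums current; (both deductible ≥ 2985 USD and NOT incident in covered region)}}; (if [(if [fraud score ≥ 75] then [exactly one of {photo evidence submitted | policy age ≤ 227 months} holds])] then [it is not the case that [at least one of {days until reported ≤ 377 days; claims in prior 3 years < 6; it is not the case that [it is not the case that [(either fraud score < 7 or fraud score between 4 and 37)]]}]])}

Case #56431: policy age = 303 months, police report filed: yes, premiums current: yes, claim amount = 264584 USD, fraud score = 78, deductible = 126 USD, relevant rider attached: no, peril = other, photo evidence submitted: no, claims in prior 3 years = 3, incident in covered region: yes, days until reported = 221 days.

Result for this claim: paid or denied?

Paid

Atomic conditions:
  claim amount ≥ 173154 USD: 264584 ≥ 173154 is true
  peril ∈ {collision, other}: other is in the set → true
  police report filed: yes → true
  relevant rider attached: no → false
  premiums current: yes → true
  deductible ≥ 2985 USD: 126 ≥ 2985 is false
  NOT incident in covered region: yes → false
  fraud score ≥ 75: 78 ≥ 75 is true
  photo evidence submitted: no → false
  policy age ≤ 227 months: 303 ≤ 227 is false
  days until reported ≤ 377 days: 221 ≤ 377 is true
  claims in prior 3 years < 6: 3 < 6 is true
  fraud score < 7: 78 < 7 is false
  fraud score between 4 and 37: 78 in [4, 37] is false
Combine:
[1.1] true AND true AND true = true
[1.2.3] false AND false = false
[1.2] false AND true AND false = false
[1] true OR false = true
[2.1.2] exactly-one(false, false) = false
[2.1] true → false = false
[2.2.1.3.1.1] false OR false = false
[2.2.1.3.1] NOT false = true
[2.2.1.3] NOT true = false
[2.2.1] true OR true OR false = true
[2.2] NOT true = false
[2] false → false (antecedent false ⇒ implication holds) = true
[root] true AND true = true
Overall: true → paid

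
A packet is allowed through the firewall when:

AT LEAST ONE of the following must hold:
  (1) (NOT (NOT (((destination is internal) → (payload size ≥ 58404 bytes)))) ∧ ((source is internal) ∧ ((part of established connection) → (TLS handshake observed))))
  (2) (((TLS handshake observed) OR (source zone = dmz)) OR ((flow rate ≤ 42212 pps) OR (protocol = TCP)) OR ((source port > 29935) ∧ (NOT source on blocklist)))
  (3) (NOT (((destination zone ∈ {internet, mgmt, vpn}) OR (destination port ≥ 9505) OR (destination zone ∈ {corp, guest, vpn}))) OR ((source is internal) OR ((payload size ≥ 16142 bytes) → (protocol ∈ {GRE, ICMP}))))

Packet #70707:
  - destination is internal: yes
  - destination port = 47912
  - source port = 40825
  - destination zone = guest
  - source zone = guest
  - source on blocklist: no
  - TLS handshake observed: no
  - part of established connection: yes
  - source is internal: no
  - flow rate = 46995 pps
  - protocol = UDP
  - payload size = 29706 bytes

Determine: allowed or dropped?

Allowed

Atomic conditions:
  destination is internal: yes → true
  payload size ≥ 58404 bytes: 29706 ≥ 58404 is false
  source is internal: no → false
  part of established connection: yes → true
  TLS handshake observed: no → false
  source zone = dmz: guest == dmz is false
  flow rate ≤ 42212 pps: 46995 ≤ 42212 is false
  protocol = TCP: UDP == TCP is false
  source port > 29935: 40825 > 29935 is true
  NOT source on blocklist: no → true
  destination zone ∈ {internet, mgmt, vpn}: guest is not in the set → false
  destination port ≥ 9505: 47912 ≥ 9505 is true
  destination zone ∈ {corp, guest, vpn}: guest is in the set → true
  payload size ≥ 16142 bytes: 29706 ≥ 16142 is true
  protocol ∈ {GRE, ICMP}: UDP is not in the set → false
Combine:
[1.1.1.1] true → false = false
[1.1.1] NOT false = true
[1.1] NOT true = false
[1.2.2] true → false = false
[1.2] false AND false = false
[1] false AND false = false
[2.1] false OR false = false
[2.2] false OR false = false
[2.3] true AND true = true
[2] false OR false OR true = true
[3.1.1] false OR true OR true = true
[3.1] NOT true = false
[3.2.2] true → false = false
[3.2] false OR false = false
[3] false OR false = false
[root] false OR true OR false = true
Overall: true → allowed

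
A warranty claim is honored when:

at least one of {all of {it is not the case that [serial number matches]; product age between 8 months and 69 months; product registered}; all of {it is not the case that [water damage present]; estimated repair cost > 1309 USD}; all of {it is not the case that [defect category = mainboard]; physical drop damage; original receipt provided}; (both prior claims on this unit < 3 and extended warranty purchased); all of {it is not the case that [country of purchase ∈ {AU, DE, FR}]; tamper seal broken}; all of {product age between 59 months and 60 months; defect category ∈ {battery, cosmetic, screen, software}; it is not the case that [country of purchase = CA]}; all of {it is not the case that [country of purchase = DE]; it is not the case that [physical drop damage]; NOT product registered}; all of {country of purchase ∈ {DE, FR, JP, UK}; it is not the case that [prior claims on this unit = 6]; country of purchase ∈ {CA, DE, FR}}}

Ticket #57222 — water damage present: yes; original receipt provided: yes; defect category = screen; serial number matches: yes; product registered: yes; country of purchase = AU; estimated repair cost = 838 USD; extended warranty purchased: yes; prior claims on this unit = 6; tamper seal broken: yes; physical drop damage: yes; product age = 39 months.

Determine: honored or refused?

Honored

Atomic conditions:
  serial number matches: yes → true
  product age between 8 months and 69 months: 39 in [8, 69] is true
  product registered: yes → true
  water damage present: yes → true
  estimated repair cost > 1309 USD: 838 > 1309 is false
  defect category = mainboard: screen == mainboard is false
  physical drop damage: yes → true
  original receipt provided: yes → true
  prior claims on this unit < 3: 6 < 3 is false
  extended warranty purchased: yes → true
  country of purchase ∈ {AU, DE, FR}: AU is in the set → true
  tamper seal broken: yes → true
  product age between 59 months and 60 months: 39 in [59, 60] is false
  defect category ∈ {battery, cosmetic, screen, software}: screen is in the set → true
  country of purchase = CA: AU == CA is false
  country of purchase = DE: AU == DE is false
  NOT product registered: yes → false
  country of purchase ∈ {DE, FR, JP, UK}: AU is not in the set → false
  prior claims on this unit = 6: 6 == 6 is true
  country of purchase ∈ {CA, DE, FR}: AU is not in the set → false
Combine:
[1.1] NOT true = false
[1] false AND true AND true = false
[2.1] NOT true = false
[2] false AND false = false
[3.1] NOT false = true
[3] true AND true AND true = true
[4] false AND true = false
[5.1] NOT true = false
[5] false AND true = false
[6.3] NOT false = true
[6] false AND true AND true = false
[7.1] NOT false = true
[7.2] NOT true = false
[7] true AND false AND false = false
[8.2] NOT true = false
[8] false AND false AND false = false
[root] false OR false OR true OR false OR false OR false OR false OR false = true
Overall: true → honored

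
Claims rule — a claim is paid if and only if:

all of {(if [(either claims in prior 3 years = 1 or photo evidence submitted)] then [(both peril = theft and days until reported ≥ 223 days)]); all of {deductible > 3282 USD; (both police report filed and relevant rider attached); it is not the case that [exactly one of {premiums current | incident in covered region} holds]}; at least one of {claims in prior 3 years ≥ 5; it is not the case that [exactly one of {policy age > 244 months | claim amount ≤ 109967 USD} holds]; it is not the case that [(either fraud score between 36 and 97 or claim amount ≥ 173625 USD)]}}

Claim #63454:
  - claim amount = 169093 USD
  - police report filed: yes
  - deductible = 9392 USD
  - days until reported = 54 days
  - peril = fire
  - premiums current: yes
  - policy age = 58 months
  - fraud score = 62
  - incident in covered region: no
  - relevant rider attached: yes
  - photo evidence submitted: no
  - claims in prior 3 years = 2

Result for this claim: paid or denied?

Denied

Atomic conditions:
  claims in prior 3 years = 1: 2 == 1 is false
  photo evidence submitted: no → false
  peril = theft: fire == theft is false
  days until reported ≥ 223 days: 54 ≥ 223 is false
  deductible > 3282 USD: 9392 > 3282 is true
  police report filed: yes → true
  relevant rider attached: yes → true
  premiums current: yes → true
  incident in covered region: no → false
  claims in prior 3 years ≥ 5: 2 ≥ 5 is false
  policy age > 244 months: 58 > 244 is false
  claim amount ≤ 109967 USD: 169093 ≤ 109967 is false
  fraud score between 36 and 97: 62 in [36, 97] is true
  claim amount ≥ 173625 USD: 169093 ≥ 173625 is false
Combine:
[1.1] false OR false = false
[1.2] false AND false = false
[1] false → false (antecedent false ⇒ implication holds) = true
[2.2] true AND true = true
[2.3.1] exactly-one(true, false) = true
[2.3] NOT true = false
[2] true AND true AND false = false
[3.2.1] exactly-one(false, false) = false
[3.2] NOT false = true
[3.3.1] true OR false = true
[3.3] NOT true = false
[3] false OR true OR false = true
[root] true AND false AND true = false
Overall: false → denied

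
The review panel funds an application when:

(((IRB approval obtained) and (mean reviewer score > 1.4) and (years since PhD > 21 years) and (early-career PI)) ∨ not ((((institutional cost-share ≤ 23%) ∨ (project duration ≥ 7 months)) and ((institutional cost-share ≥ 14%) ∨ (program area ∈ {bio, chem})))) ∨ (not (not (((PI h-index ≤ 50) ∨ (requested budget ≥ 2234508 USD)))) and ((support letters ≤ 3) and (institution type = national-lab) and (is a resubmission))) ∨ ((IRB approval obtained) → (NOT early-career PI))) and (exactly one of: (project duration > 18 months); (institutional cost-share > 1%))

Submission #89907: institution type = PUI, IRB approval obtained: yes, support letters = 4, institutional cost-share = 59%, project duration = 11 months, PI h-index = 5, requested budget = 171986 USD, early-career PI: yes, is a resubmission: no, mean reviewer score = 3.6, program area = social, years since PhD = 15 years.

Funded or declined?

Atomic conditions:
  IRB approval obtained: yes → true
  mean reviewer score > 1.4: 3.6 > 1.4 is true
  years since PhD > 21 years: 15 > 21 is false
  early-career PI: yes → true
  institutional cost-share ≤ 23%: 59 ≤ 23 is false
  project duration ≥ 7 months: 11 ≥ 7 is true
  institutional cost-share ≥ 14%: 59 ≥ 14 is true
  program area ∈ {bio, chem}: social is not in the set → false
  PI h-index ≤ 50: 5 ≤ 50 is true
  requested budget ≥ 2234508 USD: 171986 ≥ 2234508 is false
  support letters ≤ 3: 4 ≤ 3 is false
  institution type = national-lab: PUI == national-lab is false
  is a resubmission: no → false
  NOT early-career PI: yes → false
  project duration > 18 months: 11 > 18 is false
  institutional cost-share > 1%: 59 > 1 is true
Combine:
[1.1] true AND true AND false AND true = false
[1.2.1.1] false OR true = true
[1.2.1.2] true OR false = true
[1.2.1] true AND true = true
[1.2] NOT true = false
[1.3.1.1.1] true OR false = true
[1.3.1.1] NOT true = false
[1.3.1] NOT false = true
[1.3.2] false AND false AND false = false
[1.3] true AND false = false
[1.4] true → false = false
[1] false OR false OR false OR false = false
[2] exactly-one(false, true) = true
[root] false AND true = false
Overall: false → declined

Declined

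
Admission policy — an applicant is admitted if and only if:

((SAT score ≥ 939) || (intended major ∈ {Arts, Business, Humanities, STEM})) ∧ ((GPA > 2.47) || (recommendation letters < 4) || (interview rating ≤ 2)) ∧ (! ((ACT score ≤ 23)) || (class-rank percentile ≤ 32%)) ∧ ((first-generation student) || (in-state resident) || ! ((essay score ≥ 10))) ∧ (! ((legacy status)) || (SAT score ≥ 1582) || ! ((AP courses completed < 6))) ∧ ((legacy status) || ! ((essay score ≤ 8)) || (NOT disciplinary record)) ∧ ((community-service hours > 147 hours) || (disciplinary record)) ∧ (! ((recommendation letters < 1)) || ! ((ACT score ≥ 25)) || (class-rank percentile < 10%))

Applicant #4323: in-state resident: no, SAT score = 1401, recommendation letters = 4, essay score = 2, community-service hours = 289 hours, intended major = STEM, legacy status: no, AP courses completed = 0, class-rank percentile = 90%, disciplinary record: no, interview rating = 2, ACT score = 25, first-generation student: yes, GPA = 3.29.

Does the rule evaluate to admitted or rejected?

Admitted

Atomic conditions:
  SAT score ≥ 939: 1401 ≥ 939 is true
  intended major ∈ {Arts, Business, Humanities, STEM}: STEM is in the set → true
  GPA > 2.47: 3.29 > 2.47 is true
  recommendation letters < 4: 4 < 4 is false
  interview rating ≤ 2: 2 ≤ 2 is true
  ACT score ≤ 23: 25 ≤ 23 is false
  class-rank percentile ≤ 32%: 90 ≤ 32 is false
  first-generation student: yes → true
  in-state resident: no → false
  essay score ≥ 10: 2 ≥ 10 is false
  legacy status: no → false
  SAT score ≥ 1582: 1401 ≥ 1582 is false
  AP courses completed < 6: 0 < 6 is true
  essay score ≤ 8: 2 ≤ 8 is true
  NOT disciplinary record: no → true
  community-service hours > 147 hours: 289 > 147 is true
  disciplinary record: no → false
  recommendation letters < 1: 4 < 1 is false
  ACT score ≥ 25: 25 ≥ 25 is true
  class-rank percentile < 10%: 90 < 10 is false
Combine:
[1] true OR true = true
[2] true OR false OR true = true
[3.1] NOT false = true
[3] true OR false = true
[4.3] NOT false = true
[4] true OR false OR true = true
[5.1] NOT false = true
[5.3] NOT true = false
[5] true OR false OR false = true
[6.2] NOT true = false
[6] false OR false OR true = true
[7] true OR false = true
[8.1] NOT false = true
[8.2] NOT true = false
[8] true OR false OR false = true
[root] true AND true AND true AND true AND true AND true AND true AND true = true
Overall: true → admitted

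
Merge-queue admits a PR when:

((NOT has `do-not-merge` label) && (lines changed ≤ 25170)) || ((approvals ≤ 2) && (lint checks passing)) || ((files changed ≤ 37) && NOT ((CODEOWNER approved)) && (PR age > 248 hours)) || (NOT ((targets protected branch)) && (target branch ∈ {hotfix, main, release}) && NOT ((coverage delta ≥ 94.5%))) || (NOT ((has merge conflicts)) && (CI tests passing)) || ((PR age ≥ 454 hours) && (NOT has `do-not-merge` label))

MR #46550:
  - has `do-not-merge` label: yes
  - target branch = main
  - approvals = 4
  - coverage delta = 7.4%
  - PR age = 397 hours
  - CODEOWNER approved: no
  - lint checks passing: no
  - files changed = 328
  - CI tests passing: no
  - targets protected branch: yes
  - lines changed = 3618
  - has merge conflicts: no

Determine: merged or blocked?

Atomic conditions:
  NOT has `do-not-merge` label: yes → false
  lines changed ≤ 25170: 3618 ≤ 25170 is true
  approvals ≤ 2: 4 ≤ 2 is false
  lint checks passing: no → false
  files changed ≤ 37: 328 ≤ 37 is false
  CODEOWNER approved: no → false
  PR age > 248 hours: 397 > 248 is true
  targets protected branch: yes → true
  target branch ∈ {hotfix, main, release}: main is in the set → true
  coverage delta ≥ 94.5%: 7.4 ≥ 94.5 is false
  has merge conflicts: no → false
  CI tests passing: no → false
  PR age ≥ 454 hours: 397 ≥ 454 is false
Combine:
[1] false AND true = false
[2] false AND false = false
[3.2] NOT false = true
[3] false AND true AND true = false
[4.1] NOT true = false
[4.3] NOT false = true
[4] false AND true AND true = false
[5.1] NOT false = true
[5] true AND false = false
[6] false AND false = false
[root] false OR false OR false OR false OR false OR false = false
Overall: false → blocked

Blocked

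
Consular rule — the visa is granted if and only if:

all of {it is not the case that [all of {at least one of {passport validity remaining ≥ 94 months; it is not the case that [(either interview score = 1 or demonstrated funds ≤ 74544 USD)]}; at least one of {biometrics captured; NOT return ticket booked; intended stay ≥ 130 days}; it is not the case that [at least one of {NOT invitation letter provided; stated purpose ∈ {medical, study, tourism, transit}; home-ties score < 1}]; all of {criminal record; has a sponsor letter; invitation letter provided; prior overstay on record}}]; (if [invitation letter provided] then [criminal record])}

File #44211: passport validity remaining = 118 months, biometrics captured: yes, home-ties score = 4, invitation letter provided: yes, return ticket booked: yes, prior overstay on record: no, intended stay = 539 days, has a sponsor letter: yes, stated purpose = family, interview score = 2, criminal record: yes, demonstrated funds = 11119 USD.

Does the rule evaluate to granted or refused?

Atomic conditions:
  passport validity remaining ≥ 94 months: 118 ≥ 94 is true
  interview score = 1: 2 == 1 is false
  demonstrated funds ≤ 74544 USD: 11119 ≤ 74544 is true
  biometrics captured: yes → true
  NOT return ticket booked: yes → false
  intended stay ≥ 130 days: 539 ≥ 130 is true
  NOT invitation letter provided: yes → false
  stated purpose ∈ {medical, study, tourism, transit}: family is not in the set → false
  home-ties score < 1: 4 < 1 is false
  criminal record: yes → true
  has a sponsor letter: yes → true
  invitation letter provided: yes → true
  prior overstay on record: no → false
Combine:
[1.1.1.2.1] false OR true = true
[1.1.1.2] NOT true = false
[1.1.1] true OR false = true
[1.1.2] true OR false OR true = true
[1.1.3.1] false OR false OR false = false
[1.1.3] NOT false = true
[1.1.4] true AND true AND true AND false = false
[1.1] true AND true AND true AND false = false
[1] NOT false = true
[2] true → true = true
[root] true AND true = true
Overall: true → granted

Granted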